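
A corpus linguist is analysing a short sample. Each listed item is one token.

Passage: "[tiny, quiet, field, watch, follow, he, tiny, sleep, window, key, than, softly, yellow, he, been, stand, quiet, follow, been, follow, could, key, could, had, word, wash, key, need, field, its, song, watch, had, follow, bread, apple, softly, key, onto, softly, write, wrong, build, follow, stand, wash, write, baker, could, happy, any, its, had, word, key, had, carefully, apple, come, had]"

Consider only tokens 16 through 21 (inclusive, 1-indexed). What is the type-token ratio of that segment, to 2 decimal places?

0.83

Segment tokens 16–21: stand, quiet, follow, been, follow, could
Segment N = 6, segment V = 5.
TTR = 5 / 6 = 0.83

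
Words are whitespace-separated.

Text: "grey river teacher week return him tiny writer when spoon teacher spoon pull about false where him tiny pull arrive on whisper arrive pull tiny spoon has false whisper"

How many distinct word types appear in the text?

18

Distinct types: {about, arrive, false, grey, has, him, on, pull, return, river, spoon, teacher, tiny, week, when, where, whisper, writer}
V = 18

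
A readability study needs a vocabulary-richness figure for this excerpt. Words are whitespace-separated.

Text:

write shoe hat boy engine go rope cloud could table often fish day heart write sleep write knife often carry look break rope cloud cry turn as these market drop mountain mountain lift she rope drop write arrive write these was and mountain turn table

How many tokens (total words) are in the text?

45

Tokens: write, shoe, hat, boy, engine, go, rope, cloud, could, table, often, fish, day, heart, write, sleep, write, knife, often, carry, look, break, rope, cloud, cry, turn, as, these, market, drop, mountain, mountain, lift, she, rope, drop, write, arrive, write, these, was, and, mountain, turn, table
N = 45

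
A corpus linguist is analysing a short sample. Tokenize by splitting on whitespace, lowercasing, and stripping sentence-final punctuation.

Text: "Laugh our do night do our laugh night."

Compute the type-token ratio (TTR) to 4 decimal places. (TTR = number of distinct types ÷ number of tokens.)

N = 8 tokens, V = 4 types.
TTR = V / N = 4 / 8 = 0.5000

0.5000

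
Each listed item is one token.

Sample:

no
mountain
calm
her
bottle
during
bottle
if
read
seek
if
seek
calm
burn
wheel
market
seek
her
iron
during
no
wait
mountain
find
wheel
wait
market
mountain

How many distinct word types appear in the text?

15

Distinct types: {bottle, burn, calm, during, find, her, if, iron, market, mountain, no, read, seek, wait, wheel}
V = 15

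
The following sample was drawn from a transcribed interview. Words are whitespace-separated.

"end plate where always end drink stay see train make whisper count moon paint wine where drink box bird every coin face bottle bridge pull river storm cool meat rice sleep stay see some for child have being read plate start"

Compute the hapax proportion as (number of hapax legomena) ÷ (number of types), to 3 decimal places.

0.829

Frequencies: end:2, plate:2, where:2, drink:2, stay:2, see:2, always:1, train:1, make:1, whisper:1, count:1, moon:1, paint:1, wine:1, box:1, bird:1, every:1, coin:1, face:1, bottle:1, … (15 more, each freq 1)
Hapax count = 29; type count = 35.
Ratio = 29 / 35 = 0.829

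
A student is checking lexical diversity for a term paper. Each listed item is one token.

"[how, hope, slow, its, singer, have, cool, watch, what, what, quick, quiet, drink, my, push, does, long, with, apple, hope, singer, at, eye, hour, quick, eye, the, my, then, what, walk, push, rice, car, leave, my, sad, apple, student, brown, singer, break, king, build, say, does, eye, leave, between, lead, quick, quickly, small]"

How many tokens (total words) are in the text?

Tokens: how, hope, slow, its, singer, have, cool, watch, what, what, quick, quiet, drink, my, push, does, long, with, apple, hope, singer, at, eye, hour, quick, eye, the, my, then, what, walk, push, rice, car, leave, my, sad, apple, student, brown, singer, break, king, build, say, does, eye, leave, between, lead, quick, quickly, small
N = 53

53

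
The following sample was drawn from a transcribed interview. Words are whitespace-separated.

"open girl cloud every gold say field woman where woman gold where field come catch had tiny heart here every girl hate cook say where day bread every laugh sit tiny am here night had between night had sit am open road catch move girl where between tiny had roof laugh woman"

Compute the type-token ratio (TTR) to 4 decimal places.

0.5192

N = 52 tokens, V = 27 types.
TTR = V / N = 27 / 52 = 0.5192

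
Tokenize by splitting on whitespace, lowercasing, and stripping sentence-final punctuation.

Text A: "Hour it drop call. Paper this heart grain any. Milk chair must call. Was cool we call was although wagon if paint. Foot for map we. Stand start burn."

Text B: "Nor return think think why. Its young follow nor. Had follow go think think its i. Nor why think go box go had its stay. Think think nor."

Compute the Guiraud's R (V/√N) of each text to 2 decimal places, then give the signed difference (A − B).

A: V=25, N=29, R=4.64
B: V=12, N=28, R=2.27
Difference = 4.64 − 2.27 = 2.37

2.37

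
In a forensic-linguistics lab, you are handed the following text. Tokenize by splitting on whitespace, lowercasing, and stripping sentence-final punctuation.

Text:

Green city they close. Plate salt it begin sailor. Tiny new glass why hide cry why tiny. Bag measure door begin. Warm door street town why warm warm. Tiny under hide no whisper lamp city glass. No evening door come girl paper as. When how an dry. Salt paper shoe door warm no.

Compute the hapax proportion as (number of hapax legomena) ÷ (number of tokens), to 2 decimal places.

Frequencies: door:4, warm:4, tiny:3, why:3, no:3, city:2, salt:2, begin:2, glass:2, hide:2, paper:2, green:1, they:1, close:1, plate:1, it:1, sailor:1, new:1, cry:1, bag:1, … (15 more, each freq 1)
Hapax count = 24; token count = 53.
Ratio = 24 / 53 = 0.45

0.45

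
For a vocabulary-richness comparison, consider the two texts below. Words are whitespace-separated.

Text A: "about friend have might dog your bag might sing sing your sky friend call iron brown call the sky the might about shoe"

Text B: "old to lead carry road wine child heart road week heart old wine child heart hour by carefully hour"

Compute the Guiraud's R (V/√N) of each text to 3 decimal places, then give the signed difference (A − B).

A: V=14, N=23, R=2.919
B: V=12, N=19, R=2.753
Difference = 2.919 − 2.753 = 0.166

0.166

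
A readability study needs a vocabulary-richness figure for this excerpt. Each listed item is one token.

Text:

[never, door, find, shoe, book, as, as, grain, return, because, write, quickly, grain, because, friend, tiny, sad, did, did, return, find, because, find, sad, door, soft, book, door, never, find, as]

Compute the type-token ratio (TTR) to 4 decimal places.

0.5161

N = 31 tokens, V = 16 types.
TTR = V / N = 16 / 31 = 0.5161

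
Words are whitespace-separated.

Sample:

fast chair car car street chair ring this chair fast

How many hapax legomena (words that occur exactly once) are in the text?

3

Frequencies: chair:3, fast:2, car:2, street:1, ring:1, this:1
Hapax (freq=1): ring, street, this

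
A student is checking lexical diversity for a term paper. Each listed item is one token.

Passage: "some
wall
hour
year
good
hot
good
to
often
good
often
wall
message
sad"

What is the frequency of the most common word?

Frequencies: good:3, wall:2, often:2, some:1, hour:1, year:1, hot:1, to:1, message:1, sad:1
Most common: 'good' with frequency 3.

3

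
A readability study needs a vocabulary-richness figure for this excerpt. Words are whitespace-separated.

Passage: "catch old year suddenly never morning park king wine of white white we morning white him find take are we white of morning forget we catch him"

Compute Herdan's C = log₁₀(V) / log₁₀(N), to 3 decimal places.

N = 27, V = 17.
log₁₀(V) = 1.230449, log₁₀(N) = 1.431364
C = 1.230449 / 1.431364 = 0.860

0.860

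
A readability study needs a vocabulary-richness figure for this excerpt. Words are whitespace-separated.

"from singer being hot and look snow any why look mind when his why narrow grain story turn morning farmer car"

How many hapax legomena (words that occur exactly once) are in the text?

17

Frequencies: look:2, why:2, from:1, singer:1, being:1, hot:1, and:1, snow:1, any:1, mind:1, when:1, his:1, narrow:1, grain:1, story:1, turn:1, morning:1, farmer:1, car:1
Hapax (freq=1): and, any, being, car, farmer, from, grain, his, hot, mind, morning, narrow, singer, snow, story, turn, when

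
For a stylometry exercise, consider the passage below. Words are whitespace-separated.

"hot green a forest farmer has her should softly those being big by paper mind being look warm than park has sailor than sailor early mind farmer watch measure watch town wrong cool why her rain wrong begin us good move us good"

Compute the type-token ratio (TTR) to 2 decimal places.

0.74

N = 43 tokens, V = 32 types.
TTR = V / N = 32 / 43 = 0.74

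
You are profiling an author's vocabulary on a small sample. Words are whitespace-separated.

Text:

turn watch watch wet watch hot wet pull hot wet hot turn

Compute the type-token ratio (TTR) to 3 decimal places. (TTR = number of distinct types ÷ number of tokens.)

0.417

N = 12 tokens, V = 5 types.
TTR = V / N = 5 / 12 = 0.417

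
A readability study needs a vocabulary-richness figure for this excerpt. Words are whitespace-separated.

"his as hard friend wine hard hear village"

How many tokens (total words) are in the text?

8

Tokens: his, as, hard, friend, wine, hard, hear, village
N = 8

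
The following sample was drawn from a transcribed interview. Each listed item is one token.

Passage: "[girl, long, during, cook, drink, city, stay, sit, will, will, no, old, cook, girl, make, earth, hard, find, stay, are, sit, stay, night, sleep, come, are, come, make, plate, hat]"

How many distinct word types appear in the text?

Distinct types: {are, city, come, cook, drink, during, earth, find, girl, hard, hat, long, make, night, no, old, plate, sit, sleep, stay, will}
V = 21

21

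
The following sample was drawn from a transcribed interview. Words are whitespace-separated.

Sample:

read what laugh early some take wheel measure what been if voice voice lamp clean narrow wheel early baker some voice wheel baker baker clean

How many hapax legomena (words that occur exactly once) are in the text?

Frequencies: wheel:3, voice:3, baker:3, what:2, early:2, some:2, clean:2, read:1, laugh:1, take:1, measure:1, been:1, if:1, lamp:1, narrow:1
Hapax (freq=1): been, if, lamp, laugh, measure, narrow, read, take

8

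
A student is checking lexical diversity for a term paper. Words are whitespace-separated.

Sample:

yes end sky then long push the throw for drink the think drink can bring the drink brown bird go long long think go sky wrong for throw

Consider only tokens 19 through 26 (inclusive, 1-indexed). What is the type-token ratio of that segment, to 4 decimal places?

Segment tokens 19–26: bird, go, long, long, think, go, sky, wrong
Segment N = 8, segment V = 6.
TTR = 6 / 8 = 0.7500

0.7500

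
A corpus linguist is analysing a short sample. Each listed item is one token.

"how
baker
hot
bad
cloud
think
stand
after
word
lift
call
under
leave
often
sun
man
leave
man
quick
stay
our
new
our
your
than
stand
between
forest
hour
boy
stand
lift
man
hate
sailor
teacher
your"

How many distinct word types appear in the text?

Distinct types: {after, bad, baker, between, boy, call, cloud, forest, hate, hot, hour, how, leave, lift, man, new, often, our, quick, sailor, stand, stay, sun, teacher, than, think, under, word, your}
V = 29

29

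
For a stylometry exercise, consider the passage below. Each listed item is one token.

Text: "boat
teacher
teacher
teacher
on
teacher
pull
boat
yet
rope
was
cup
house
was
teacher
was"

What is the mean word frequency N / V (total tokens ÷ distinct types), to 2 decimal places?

N = 16 tokens, V = 9 types.
Mean frequency = N / V = 16 / 9 = 1.78

1.78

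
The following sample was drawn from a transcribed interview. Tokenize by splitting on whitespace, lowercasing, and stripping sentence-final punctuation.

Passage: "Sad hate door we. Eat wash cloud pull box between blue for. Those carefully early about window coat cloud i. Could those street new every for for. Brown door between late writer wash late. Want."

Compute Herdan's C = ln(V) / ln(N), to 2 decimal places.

N = 35, V = 27.
ln(V) = 3.295837, ln(N) = 3.555348
C = 3.295837 / 3.555348 = 0.93

0.93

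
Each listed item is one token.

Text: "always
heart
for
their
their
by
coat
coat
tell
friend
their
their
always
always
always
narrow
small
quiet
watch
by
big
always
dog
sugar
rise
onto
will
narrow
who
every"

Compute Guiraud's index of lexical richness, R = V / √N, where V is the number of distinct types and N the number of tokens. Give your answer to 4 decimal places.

3.6515

N = 30, V = 20.
√N = 5.477226
R = 20 / 5.477226 = 3.6515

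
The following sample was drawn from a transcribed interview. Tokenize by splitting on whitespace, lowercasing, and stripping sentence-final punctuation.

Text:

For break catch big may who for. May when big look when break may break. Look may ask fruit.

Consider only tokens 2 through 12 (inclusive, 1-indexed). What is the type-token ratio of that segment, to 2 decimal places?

Segment tokens 2–12: break, catch, big, may, who, for, may, when, big, look, when
Segment N = 11, segment V = 8.
TTR = 8 / 11 = 0.73

0.73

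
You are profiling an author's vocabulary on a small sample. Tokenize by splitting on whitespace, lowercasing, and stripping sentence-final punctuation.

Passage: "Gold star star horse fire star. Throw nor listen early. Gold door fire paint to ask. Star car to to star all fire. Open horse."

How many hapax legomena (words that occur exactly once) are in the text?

10

Frequencies: star:5, fire:3, to:3, gold:2, horse:2, throw:1, nor:1, listen:1, early:1, door:1, paint:1, ask:1, car:1, all:1, open:1
Hapax (freq=1): all, ask, car, door, early, listen, nor, open, paint, throw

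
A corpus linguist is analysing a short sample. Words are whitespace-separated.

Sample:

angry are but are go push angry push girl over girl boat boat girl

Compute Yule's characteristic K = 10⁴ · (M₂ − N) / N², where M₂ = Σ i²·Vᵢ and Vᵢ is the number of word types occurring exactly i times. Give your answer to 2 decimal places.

Frequencies: girl:3, angry:2, are:2, push:2, boat:2, but:1, go:1, over:1
N = 14. Frequency spectrum: V_1=3, V_2=4, V_3=1
M₂ = 1²·3 + 2²·4 + 3²·1 = 28
K = 10000 × (28 − 14) / 14² = 714.29

714.29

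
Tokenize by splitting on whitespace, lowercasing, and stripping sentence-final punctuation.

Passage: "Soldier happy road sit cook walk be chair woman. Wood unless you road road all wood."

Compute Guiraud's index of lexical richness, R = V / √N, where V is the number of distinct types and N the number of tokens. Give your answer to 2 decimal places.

3.25

N = 16, V = 13.
√N = 4.000000
R = 13 / 4.000000 = 3.25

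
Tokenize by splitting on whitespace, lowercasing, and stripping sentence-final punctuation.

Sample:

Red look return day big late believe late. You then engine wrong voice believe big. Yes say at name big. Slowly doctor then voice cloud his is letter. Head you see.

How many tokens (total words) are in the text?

Tokens: red, look, return, day, big, late, believe, late, you, then, engine, wrong, voice, believe, big, yes, say, at, name, big, slowly, doctor, then, voice, cloud, his, is, letter, head, you, see
N = 31

31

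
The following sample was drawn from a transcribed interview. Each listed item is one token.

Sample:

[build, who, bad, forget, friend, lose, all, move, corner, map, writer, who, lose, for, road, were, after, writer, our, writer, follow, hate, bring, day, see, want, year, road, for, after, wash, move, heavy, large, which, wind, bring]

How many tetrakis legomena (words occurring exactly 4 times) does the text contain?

Frequencies: writer:3, who:2, lose:2, move:2, for:2, road:2, after:2, bring:2, build:1, bad:1, forget:1, friend:1, all:1, corner:1, map:1, were:1, our:1, follow:1, hate:1, day:1, … (8 more, each freq 1)
Words with frequency 4: (none)

0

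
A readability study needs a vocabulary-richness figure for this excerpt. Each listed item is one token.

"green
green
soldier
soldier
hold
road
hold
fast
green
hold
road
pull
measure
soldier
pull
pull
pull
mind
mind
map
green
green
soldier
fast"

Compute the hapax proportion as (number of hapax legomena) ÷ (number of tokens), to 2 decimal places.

Frequencies: green:5, soldier:4, pull:4, hold:3, road:2, fast:2, mind:2, measure:1, map:1
Hapax count = 2; token count = 24.
Ratio = 2 / 24 = 0.08

0.08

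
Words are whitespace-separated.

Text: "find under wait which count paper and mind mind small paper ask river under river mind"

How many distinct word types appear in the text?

Distinct types: {and, ask, count, find, mind, paper, river, small, under, wait, which}
V = 11

11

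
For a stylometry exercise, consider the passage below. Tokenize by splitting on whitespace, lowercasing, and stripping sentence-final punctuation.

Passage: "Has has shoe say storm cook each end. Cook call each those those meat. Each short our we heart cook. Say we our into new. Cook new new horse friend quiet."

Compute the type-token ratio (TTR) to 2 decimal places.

N = 31 tokens, V = 19 types.
TTR = V / N = 19 / 31 = 0.61

0.61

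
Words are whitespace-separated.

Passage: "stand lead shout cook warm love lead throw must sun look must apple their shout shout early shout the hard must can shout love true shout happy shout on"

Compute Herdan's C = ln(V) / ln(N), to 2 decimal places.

N = 29, V = 19.
ln(V) = 2.944439, ln(N) = 3.367296
C = 2.944439 / 3.367296 = 0.87

0.87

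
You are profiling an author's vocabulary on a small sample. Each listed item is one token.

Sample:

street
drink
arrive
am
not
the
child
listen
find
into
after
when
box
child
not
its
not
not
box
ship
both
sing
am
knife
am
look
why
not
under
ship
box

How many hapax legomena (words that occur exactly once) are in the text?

Frequencies: not:5, am:3, box:3, child:2, ship:2, street:1, drink:1, arrive:1, the:1, listen:1, find:1, into:1, after:1, when:1, its:1, both:1, sing:1, knife:1, look:1, why:1, … (1 more, each freq 1)
Hapax (freq=1): after, arrive, both, drink, find, into, its, knife, listen, look, sing, street, the, under, when, why

16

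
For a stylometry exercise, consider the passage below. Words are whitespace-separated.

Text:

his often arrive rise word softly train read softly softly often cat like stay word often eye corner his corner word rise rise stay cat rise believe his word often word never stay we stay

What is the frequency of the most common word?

Frequencies: word:5, often:4, rise:4, stay:4, his:3, softly:3, cat:2, corner:2, arrive:1, train:1, read:1, like:1, eye:1, believe:1, never:1, we:1
Most common: 'word' with frequency 5.

5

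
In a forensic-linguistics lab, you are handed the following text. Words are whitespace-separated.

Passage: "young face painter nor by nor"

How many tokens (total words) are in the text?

Tokens: young, face, painter, nor, by, nor
N = 6

6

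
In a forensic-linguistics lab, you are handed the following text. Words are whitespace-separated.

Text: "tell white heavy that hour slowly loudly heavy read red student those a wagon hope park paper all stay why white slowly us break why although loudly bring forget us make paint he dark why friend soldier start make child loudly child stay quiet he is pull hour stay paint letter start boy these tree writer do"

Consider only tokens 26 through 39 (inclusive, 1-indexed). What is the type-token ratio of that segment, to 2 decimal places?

Segment tokens 26–39: although, loudly, bring, forget, us, make, paint, he, dark, why, friend, soldier, start, make
Segment N = 14, segment V = 13.
TTR = 13 / 14 = 0.93

0.93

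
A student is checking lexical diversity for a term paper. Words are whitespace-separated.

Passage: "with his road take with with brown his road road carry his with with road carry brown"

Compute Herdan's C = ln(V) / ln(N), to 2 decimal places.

0.63

N = 17, V = 6.
ln(V) = 1.791759, ln(N) = 2.833213
C = 1.791759 / 2.833213 = 0.63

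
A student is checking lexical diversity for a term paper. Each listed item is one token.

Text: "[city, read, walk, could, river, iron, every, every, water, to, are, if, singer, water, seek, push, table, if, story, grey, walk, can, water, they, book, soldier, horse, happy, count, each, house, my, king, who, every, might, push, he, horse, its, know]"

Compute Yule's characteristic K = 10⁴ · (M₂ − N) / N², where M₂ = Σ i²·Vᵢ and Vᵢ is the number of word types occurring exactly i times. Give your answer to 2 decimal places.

Frequencies: every:3, water:3, walk:2, if:2, push:2, horse:2, city:1, read:1, could:1, river:1, iron:1, to:1, are:1, singer:1, seek:1, table:1, story:1, grey:1, can:1, they:1, … (13 more, each freq 1)
N = 41. Frequency spectrum: V_1=27, V_2=4, V_3=2
M₂ = 1²·27 + 2²·4 + 3²·2 = 61
K = 10000 × (61 − 41) / 41² = 118.98

118.98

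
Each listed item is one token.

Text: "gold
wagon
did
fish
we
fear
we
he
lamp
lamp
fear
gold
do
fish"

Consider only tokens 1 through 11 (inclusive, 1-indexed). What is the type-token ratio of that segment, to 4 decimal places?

Segment tokens 1–11: gold, wagon, did, fish, we, fear, we, he, lamp, lamp, fear
Segment N = 11, segment V = 8.
TTR = 8 / 11 = 0.7273

0.7273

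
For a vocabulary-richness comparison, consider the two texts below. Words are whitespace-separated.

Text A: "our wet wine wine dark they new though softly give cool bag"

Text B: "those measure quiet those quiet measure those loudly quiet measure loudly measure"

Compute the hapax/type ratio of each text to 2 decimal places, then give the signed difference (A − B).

0.91

A: hapax=10, V=11, ratio=0.91
B: hapax=0, V=4, ratio=0.00
Difference = 0.91 − 0.00 = 0.91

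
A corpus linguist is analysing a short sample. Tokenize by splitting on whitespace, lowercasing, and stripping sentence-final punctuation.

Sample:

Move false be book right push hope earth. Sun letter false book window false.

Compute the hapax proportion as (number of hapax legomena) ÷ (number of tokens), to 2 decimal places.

0.64

Frequencies: false:3, book:2, move:1, be:1, right:1, push:1, hope:1, earth:1, sun:1, letter:1, window:1
Hapax count = 9; token count = 14.
Ratio = 9 / 14 = 0.64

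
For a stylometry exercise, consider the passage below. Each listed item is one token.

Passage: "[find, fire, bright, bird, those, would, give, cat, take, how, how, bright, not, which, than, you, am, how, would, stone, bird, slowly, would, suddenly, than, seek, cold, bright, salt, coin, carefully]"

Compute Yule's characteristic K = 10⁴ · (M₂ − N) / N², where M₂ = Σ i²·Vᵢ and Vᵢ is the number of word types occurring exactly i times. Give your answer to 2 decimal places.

Frequencies: bright:3, would:3, how:3, bird:2, than:2, find:1, fire:1, those:1, give:1, cat:1, take:1, not:1, which:1, you:1, am:1, stone:1, slowly:1, suddenly:1, seek:1, cold:1, … (3 more, each freq 1)
N = 31. Frequency spectrum: V_1=18, V_2=2, V_3=3
M₂ = 1²·18 + 2²·2 + 3²·3 = 53
K = 10000 × (53 − 31) / 31² = 228.93

228.93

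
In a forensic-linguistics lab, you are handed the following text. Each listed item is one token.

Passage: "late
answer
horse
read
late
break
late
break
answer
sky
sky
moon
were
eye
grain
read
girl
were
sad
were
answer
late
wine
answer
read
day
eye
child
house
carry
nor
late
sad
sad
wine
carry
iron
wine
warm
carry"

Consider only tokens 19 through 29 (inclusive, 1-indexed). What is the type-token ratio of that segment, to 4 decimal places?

0.9091

Segment tokens 19–29: sad, were, answer, late, wine, answer, read, day, eye, child, house
Segment N = 11, segment V = 10.
TTR = 10 / 11 = 0.9091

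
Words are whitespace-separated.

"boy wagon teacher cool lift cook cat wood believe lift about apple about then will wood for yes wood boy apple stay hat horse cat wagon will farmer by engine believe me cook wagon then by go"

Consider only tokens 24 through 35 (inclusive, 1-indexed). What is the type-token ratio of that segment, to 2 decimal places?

0.92

Segment tokens 24–35: horse, cat, wagon, will, farmer, by, engine, believe, me, cook, wagon, then
Segment N = 12, segment V = 11.
TTR = 11 / 12 = 0.92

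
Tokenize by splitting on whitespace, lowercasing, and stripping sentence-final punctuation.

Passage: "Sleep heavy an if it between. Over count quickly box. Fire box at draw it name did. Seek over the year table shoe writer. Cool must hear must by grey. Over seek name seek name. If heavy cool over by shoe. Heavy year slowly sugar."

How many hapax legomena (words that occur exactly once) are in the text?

Frequencies: over:4, heavy:3, name:3, seek:3, if:2, it:2, box:2, year:2, shoe:2, cool:2, must:2, by:2, sleep:1, an:1, between:1, count:1, quickly:1, fire:1, at:1, draw:1, … (8 more, each freq 1)
Hapax (freq=1): an, at, between, count, did, draw, fire, grey, hear, quickly, sleep, slowly, sugar, table, the, writer

16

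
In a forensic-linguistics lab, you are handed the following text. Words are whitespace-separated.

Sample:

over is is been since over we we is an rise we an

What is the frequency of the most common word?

Frequencies: is:3, we:3, over:2, an:2, been:1, since:1, rise:1
Most common: 'is' with frequency 3.

3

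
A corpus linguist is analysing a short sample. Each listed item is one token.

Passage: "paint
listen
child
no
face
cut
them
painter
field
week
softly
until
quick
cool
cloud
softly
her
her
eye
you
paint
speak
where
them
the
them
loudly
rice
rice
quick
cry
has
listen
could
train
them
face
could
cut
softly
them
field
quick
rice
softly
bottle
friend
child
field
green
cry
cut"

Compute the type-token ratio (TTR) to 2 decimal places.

0.58

N = 52 tokens, V = 30 types.
TTR = V / N = 30 / 52 = 0.58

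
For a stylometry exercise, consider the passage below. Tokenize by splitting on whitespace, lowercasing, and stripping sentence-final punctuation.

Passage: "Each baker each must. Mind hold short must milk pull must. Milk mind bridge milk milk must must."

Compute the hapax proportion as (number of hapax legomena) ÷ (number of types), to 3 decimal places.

0.556

Frequencies: must:5, milk:4, each:2, mind:2, baker:1, hold:1, short:1, pull:1, bridge:1
Hapax count = 5; type count = 9.
Ratio = 5 / 9 = 0.556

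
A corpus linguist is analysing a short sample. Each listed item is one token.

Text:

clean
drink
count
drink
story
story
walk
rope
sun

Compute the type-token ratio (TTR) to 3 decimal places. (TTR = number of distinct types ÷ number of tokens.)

N = 9 tokens, V = 7 types.
TTR = V / N = 7 / 9 = 0.778

0.778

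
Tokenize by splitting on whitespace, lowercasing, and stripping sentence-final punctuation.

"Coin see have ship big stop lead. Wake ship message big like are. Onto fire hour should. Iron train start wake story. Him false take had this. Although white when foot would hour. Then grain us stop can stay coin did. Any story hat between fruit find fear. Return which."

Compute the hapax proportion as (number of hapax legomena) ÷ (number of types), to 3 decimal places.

0.837

Frequencies: coin:2, ship:2, big:2, stop:2, wake:2, hour:2, story:2, see:1, have:1, lead:1, message:1, like:1, are:1, onto:1, fire:1, should:1, iron:1, train:1, start:1, him:1, … (23 more, each freq 1)
Hapax count = 36; type count = 43.
Ratio = 36 / 43 = 0.837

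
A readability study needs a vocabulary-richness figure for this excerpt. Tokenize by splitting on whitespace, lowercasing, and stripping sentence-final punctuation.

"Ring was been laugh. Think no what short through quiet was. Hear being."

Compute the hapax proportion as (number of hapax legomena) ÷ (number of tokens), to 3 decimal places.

0.846

Frequencies: was:2, ring:1, been:1, laugh:1, think:1, no:1, what:1, short:1, through:1, quiet:1, hear:1, being:1
Hapax count = 11; token count = 13.
Ratio = 11 / 13 = 0.846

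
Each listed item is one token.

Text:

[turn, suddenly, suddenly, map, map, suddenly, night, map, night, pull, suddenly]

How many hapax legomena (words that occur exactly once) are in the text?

Frequencies: suddenly:4, map:3, night:2, turn:1, pull:1
Hapax (freq=1): pull, turn

2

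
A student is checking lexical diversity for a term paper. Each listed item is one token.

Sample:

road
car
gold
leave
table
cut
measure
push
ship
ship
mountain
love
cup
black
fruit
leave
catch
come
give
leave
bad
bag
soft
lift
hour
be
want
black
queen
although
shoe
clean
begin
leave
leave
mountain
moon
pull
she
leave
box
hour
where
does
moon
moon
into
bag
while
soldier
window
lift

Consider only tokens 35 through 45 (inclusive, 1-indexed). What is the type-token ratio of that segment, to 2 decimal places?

0.82

Segment tokens 35–45: leave, mountain, moon, pull, she, leave, box, hour, where, does, moon
Segment N = 11, segment V = 9.
TTR = 9 / 11 = 0.82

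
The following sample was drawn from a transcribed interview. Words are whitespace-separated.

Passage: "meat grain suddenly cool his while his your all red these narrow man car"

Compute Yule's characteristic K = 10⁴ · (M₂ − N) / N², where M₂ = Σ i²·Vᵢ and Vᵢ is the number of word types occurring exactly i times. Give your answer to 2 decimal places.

102.04

Frequencies: his:2, meat:1, grain:1, suddenly:1, cool:1, while:1, your:1, all:1, red:1, these:1, narrow:1, man:1, car:1
N = 14. Frequency spectrum: V_1=12, V_2=1
M₂ = 1²·12 + 2²·1 = 16
K = 10000 × (16 − 14) / 14² = 102.04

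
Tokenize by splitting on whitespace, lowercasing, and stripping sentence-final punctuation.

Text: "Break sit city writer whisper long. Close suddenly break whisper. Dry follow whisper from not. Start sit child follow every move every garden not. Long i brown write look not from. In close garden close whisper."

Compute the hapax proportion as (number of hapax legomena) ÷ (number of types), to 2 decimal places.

Frequencies: whisper:4, close:3, not:3, break:2, sit:2, long:2, follow:2, from:2, every:2, garden:2, city:1, writer:1, suddenly:1, dry:1, start:1, child:1, move:1, i:1, brown:1, write:1, … (2 more, each freq 1)
Hapax count = 12; type count = 22.
Ratio = 12 / 22 = 0.55

0.55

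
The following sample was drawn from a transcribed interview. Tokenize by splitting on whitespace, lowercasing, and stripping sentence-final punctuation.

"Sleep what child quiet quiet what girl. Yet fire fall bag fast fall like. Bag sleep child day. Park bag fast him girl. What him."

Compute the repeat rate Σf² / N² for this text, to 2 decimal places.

0.08

Frequencies: what:3, bag:3, sleep:2, child:2, quiet:2, girl:2, fall:2, fast:2, him:2, yet:1, fire:1, like:1, day:1, park:1
Σf² = 51; N² = 625
Repeat rate = 51 / 625 = 0.08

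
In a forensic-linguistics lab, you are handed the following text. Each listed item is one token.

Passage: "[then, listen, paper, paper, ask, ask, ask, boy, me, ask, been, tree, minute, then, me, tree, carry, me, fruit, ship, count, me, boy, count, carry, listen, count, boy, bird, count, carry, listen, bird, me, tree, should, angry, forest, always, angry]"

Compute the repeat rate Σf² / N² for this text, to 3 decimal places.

0.073

Frequencies: me:5, ask:4, count:4, listen:3, boy:3, tree:3, carry:3, then:2, paper:2, bird:2, angry:2, been:1, minute:1, fruit:1, ship:1, should:1, forest:1, always:1
Σf² = 116; N² = 1600
Repeat rate = 116 / 1600 = 0.073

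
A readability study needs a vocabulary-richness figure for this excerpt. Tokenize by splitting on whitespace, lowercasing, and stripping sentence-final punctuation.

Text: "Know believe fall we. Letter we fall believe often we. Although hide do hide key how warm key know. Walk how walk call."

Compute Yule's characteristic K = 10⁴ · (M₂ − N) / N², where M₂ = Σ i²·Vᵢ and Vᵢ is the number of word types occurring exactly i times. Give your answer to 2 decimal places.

Frequencies: we:3, know:2, believe:2, fall:2, hide:2, key:2, how:2, walk:2, letter:1, often:1, although:1, do:1, warm:1, call:1
N = 23. Frequency spectrum: V_1=6, V_2=7, V_3=1
M₂ = 1²·6 + 2²·7 + 3²·1 = 43
K = 10000 × (43 − 23) / 23² = 378.07

378.07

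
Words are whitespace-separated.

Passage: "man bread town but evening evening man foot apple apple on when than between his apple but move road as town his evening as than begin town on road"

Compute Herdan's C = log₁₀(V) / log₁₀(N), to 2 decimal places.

N = 29, V = 16.
log₁₀(V) = 1.204120, log₁₀(N) = 1.462398
C = 1.204120 / 1.462398 = 0.82

0.82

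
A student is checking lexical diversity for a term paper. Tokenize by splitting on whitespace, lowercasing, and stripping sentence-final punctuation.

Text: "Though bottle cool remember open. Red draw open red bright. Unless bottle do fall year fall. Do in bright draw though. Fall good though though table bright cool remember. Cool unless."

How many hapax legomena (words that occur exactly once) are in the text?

4

Frequencies: though:4, cool:3, bright:3, fall:3, bottle:2, remember:2, open:2, red:2, draw:2, unless:2, do:2, year:1, in:1, good:1, table:1
Hapax (freq=1): good, in, table, year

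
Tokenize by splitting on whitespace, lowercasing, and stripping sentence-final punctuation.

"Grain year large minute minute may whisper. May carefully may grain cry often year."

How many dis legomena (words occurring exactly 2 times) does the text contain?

3

Frequencies: may:3, grain:2, year:2, minute:2, large:1, whisper:1, carefully:1, cry:1, often:1
Words with frequency 2: grain, minute, year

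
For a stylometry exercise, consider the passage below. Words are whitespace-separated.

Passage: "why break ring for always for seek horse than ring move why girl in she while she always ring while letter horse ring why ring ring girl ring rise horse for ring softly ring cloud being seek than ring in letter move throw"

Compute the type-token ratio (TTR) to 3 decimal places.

0.442

N = 43 tokens, V = 19 types.
TTR = V / N = 19 / 43 = 0.442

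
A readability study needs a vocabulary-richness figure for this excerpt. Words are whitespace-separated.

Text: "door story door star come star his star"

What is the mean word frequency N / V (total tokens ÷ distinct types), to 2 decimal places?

1.60

N = 8 tokens, V = 5 types.
Mean frequency = N / V = 8 / 5 = 1.60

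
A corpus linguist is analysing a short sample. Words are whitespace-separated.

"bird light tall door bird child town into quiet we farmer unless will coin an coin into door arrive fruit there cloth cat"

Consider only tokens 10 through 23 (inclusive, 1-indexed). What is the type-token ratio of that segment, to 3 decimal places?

0.929

Segment tokens 10–23: we, farmer, unless, will, coin, an, coin, into, door, arrive, fruit, there, cloth, cat
Segment N = 14, segment V = 13.
TTR = 13 / 14 = 0.929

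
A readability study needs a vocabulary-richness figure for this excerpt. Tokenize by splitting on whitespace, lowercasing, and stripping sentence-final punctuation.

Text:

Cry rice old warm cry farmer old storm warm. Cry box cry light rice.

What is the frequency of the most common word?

Frequencies: cry:4, rice:2, old:2, warm:2, farmer:1, storm:1, box:1, light:1
Most common: 'cry' with frequency 4.

4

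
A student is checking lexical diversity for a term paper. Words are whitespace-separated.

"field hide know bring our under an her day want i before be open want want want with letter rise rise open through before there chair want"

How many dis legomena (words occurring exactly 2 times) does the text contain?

3

Frequencies: want:5, before:2, open:2, rise:2, field:1, hide:1, know:1, bring:1, our:1, under:1, an:1, her:1, day:1, i:1, be:1, with:1, letter:1, through:1, there:1, chair:1
Words with frequency 2: before, open, rise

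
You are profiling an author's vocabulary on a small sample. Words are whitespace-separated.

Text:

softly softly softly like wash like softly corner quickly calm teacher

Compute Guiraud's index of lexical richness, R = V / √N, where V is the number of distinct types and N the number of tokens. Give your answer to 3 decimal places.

N = 11, V = 7.
√N = 3.316625
R = 7 / 3.316625 = 2.111

2.111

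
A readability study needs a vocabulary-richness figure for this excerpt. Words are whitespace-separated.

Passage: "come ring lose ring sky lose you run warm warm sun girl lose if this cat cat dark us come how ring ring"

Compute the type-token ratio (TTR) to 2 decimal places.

0.65

N = 23 tokens, V = 15 types.
TTR = V / N = 15 / 23 = 0.65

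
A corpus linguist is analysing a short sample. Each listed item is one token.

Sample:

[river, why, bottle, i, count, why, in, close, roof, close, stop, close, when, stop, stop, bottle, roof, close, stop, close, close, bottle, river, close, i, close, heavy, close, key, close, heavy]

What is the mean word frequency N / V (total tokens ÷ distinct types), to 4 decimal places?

N = 31 tokens, V = 12 types.
Mean frequency = N / V = 31 / 12 = 2.5833

2.5833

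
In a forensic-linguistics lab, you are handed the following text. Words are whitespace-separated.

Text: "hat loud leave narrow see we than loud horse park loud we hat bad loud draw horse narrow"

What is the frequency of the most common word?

Frequencies: loud:4, hat:2, narrow:2, we:2, horse:2, leave:1, see:1, than:1, park:1, bad:1, draw:1
Most common: 'loud' with frequency 4.

4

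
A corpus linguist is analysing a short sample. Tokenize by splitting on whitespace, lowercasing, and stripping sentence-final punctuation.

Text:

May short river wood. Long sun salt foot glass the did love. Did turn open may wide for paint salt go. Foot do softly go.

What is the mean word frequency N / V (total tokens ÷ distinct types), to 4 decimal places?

N = 25 tokens, V = 20 types.
Mean frequency = N / V = 25 / 20 = 1.2500

1.2500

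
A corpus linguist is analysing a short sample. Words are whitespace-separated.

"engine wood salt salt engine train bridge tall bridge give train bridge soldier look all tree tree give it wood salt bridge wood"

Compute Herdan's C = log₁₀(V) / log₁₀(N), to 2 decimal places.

N = 23, V = 12.
log₁₀(V) = 1.079181, log₁₀(N) = 1.361728
C = 1.079181 / 1.361728 = 0.79

0.79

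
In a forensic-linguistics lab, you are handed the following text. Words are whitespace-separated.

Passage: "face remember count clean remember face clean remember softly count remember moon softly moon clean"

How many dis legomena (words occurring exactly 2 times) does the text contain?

4

Frequencies: remember:4, clean:3, face:2, count:2, softly:2, moon:2
Words with frequency 2: count, face, moon, softly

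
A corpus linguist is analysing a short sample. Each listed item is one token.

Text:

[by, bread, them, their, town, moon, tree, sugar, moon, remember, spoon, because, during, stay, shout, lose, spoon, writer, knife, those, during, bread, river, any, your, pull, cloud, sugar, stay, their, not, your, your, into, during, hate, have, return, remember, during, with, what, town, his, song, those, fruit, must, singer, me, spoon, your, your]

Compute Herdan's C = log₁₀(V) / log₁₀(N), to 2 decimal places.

N = 53, V = 36.
log₁₀(V) = 1.556303, log₁₀(N) = 1.724276
C = 1.556303 / 1.724276 = 0.90

0.90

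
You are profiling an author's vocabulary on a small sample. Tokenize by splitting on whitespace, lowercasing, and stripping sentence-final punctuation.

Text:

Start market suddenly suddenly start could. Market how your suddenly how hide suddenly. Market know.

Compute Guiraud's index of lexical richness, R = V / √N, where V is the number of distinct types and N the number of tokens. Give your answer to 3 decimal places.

N = 15, V = 8.
√N = 3.872983
R = 8 / 3.872983 = 2.066

2.066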